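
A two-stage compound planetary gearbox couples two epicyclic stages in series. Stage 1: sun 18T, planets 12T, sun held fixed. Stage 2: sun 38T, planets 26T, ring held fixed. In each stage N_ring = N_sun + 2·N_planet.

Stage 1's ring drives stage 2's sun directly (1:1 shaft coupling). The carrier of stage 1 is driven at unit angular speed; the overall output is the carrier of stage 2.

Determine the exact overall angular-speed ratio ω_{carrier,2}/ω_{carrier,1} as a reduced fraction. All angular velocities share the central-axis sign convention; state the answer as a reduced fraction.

Stage 1: N_ring = 18 + 2·12 = 42
Stage 1: 18(ω_s−ω_c) = −42(ω_r−ω_c),  ω_s=0, ω_c=1
Stage 1: ω_r = 1 − (18/42)(0−1) = 10/7
  ⇒ ω_r¹/ω_c¹ = 10/7
Stage 2: N_ring = 38 + 2·26 = 90
Stage 2: 38(ω_s−ω_c) = −90(ω_r−ω_c),  ω_r=0, ω_s=1
Stage 2: 38(1−ω_c) = −90(0−ω_c)  ⇒  128ω_c = 38  ⇒  ω_c = 19/64
  ⇒ ω_c²/ω_s² = 19/64
Coupling ω_s² = ω_r¹ ⇒ overall = 10/7 × 19/64 = 95/224

95/224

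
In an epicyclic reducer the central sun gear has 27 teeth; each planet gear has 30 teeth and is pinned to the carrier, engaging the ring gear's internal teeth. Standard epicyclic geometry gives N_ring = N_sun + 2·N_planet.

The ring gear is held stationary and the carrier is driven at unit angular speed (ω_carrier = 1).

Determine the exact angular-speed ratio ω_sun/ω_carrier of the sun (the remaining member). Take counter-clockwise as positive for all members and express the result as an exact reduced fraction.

38/9

N_ring = 27 + 2·30 = 87
27(ω_s−ω_c) = −87(ω_r−ω_c),  ω_r=0, ω_c=1
ω_s = 1 − (87/27)(0−1) = 38/9
ω_s/ω_c = 38/9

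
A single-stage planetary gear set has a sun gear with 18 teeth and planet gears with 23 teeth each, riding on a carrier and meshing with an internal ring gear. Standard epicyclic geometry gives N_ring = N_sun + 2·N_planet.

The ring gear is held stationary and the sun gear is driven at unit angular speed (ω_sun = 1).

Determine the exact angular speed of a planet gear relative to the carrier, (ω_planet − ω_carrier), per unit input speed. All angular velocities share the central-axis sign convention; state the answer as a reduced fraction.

N_ring = 18 + 2·23 = 64
18(ω_s−ω_c) = −64(ω_r−ω_c),  ω_r=0, ω_s=1
18(1−ω_c) = −64(0−ω_c)  ⇒  82ω_c = 18  ⇒  ω_c = 9/41
sun–planet: 18·(1−9/41) = −23·(ω_p−ω_c)  ⇒  ω_p−ω_c = −(18/23)·(32/41) = -576/943

-576/943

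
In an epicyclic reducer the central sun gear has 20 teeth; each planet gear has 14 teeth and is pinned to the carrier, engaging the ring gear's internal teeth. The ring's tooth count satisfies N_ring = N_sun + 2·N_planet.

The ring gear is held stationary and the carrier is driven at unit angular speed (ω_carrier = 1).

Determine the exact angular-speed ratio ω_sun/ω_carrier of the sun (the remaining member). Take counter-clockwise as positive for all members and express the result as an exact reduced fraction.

N_ring = 20 + 2·14 = 48
20(ω_s−ω_c) = −48(ω_r−ω_c),  ω_r=0, ω_c=1
ω_s = 1 − (48/20)(0−1) = 17/5
ω_s/ω_c = 17/5

17/5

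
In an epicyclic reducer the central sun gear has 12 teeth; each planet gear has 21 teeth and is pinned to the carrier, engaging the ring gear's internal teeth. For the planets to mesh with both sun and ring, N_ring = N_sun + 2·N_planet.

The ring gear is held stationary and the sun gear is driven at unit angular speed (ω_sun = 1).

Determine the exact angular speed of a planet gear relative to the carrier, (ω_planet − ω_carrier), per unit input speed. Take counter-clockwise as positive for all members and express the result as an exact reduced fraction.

N_ring = 12 + 2·21 = 54
12(ω_s−ω_c) = −54(ω_r−ω_c),  ω_r=0, ω_s=1
12(1−ω_c) = −54(0−ω_c)  ⇒  66ω_c = 12  ⇒  ω_c = 2/11
sun–planet: 12·(1−2/11) = −21·(ω_p−ω_c)  ⇒  ω_p−ω_c = −(12/21)·(9/11) = -36/77

-36/77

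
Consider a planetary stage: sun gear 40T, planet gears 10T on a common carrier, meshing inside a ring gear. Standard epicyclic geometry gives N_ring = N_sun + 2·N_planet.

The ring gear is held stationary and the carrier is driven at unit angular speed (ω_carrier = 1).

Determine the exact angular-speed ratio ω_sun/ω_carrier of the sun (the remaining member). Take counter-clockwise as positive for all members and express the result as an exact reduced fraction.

5/2

N_ring = 40 + 2·10 = 60
40(ω_s−ω_c) = −60(ω_r−ω_c),  ω_r=0, ω_c=1
ω_s = 1 − (60/40)(0−1) = 5/2
ω_s/ω_c = 5/2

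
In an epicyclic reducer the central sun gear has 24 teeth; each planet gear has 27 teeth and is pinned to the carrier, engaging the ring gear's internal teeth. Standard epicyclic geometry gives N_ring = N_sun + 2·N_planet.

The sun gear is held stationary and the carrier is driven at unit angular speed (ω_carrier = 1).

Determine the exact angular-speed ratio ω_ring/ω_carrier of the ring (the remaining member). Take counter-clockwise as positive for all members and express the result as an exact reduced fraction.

N_ring = 24 + 2·27 = 78
24(ω_s−ω_c) = −78(ω_r−ω_c),  ω_s=0, ω_c=1
ω_r = 1 − (24/78)(0−1) = 17/13
ω_r/ω_c = 17/13

17/13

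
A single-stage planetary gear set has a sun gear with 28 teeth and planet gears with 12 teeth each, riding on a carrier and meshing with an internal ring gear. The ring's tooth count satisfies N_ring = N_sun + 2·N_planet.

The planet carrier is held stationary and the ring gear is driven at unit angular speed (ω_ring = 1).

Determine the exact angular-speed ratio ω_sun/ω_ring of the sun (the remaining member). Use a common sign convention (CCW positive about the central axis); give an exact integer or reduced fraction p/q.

-13/7

N_ring = 28 + 2·12 = 52
28(ω_s−ω_c) = −52(ω_r−ω_c),  ω_c=0, ω_r=1
ω_s = 0 − (52/28)(1−0) = -13/7
ω_s/ω_r = -13/7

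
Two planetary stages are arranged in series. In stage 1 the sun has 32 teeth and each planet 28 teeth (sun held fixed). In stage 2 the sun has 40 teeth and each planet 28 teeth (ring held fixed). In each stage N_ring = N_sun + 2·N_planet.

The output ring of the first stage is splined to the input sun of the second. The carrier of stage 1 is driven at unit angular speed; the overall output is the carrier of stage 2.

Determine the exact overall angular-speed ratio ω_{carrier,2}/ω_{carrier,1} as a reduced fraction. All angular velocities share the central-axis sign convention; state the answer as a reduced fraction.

75/187

Stage 1: N_ring = 32 + 2·28 = 88
Stage 1: 32(ω_s−ω_c) = −88(ω_r−ω_c),  ω_s=0, ω_c=1
Stage 1: ω_r = 1 − (32/88)(0−1) = 15/11
  ⇒ ω_r¹/ω_c¹ = 15/11
Stage 2: N_ring = 40 + 2·28 = 96
Stage 2: 40(ω_s−ω_c) = −96(ω_r−ω_c),  ω_r=0, ω_s=1
Stage 2: 40(1−ω_c) = −96(0−ω_c)  ⇒  136ω_c = 40  ⇒  ω_c = 5/17
  ⇒ ω_c²/ω_s² = 5/17
Coupling ω_s² = ω_r¹ ⇒ overall = 15/11 × 5/17 = 75/187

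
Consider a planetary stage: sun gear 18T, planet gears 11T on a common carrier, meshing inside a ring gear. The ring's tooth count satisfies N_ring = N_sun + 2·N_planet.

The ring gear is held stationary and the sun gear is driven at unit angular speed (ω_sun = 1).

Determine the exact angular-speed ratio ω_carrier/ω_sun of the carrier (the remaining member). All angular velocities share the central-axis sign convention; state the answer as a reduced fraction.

9/29

N_ring = 18 + 2·11 = 40
18(ω_s−ω_c) = −40(ω_r−ω_c),  ω_r=0, ω_s=1
18(1−ω_c) = −40(0−ω_c)  ⇒  58ω_c = 18  ⇒  ω_c = 9/29
ω_c/ω_s = 9/29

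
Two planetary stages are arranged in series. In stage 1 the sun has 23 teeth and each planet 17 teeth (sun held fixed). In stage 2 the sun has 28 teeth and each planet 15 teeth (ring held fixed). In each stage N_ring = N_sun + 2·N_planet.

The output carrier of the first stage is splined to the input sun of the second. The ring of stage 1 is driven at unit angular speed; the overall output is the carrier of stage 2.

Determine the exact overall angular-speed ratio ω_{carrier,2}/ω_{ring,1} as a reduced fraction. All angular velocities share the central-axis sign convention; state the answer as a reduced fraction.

399/1720

Stage 1: N_ring = 23 + 2·17 = 57
Stage 1: 23(ω_s−ω_c) = −57(ω_r−ω_c),  ω_s=0, ω_r=1
Stage 1: 23(0−ω_c) = −57(1−ω_c)  ⇒  80ω_c = 57  ⇒  ω_c = 57/80
  ⇒ ω_c¹/ω_r¹ = 57/80
Stage 2: N_ring = 28 + 2·15 = 58
Stage 2: 28(ω_s−ω_c) = −58(ω_r−ω_c),  ω_r=0, ω_s=1
Stage 2: 28(1−ω_c) = −58(0−ω_c)  ⇒  86ω_c = 28  ⇒  ω_c = 14/43
  ⇒ ω_c²/ω_s² = 14/43
Coupling ω_s² = ω_c¹ ⇒ overall = 57/80 × 14/43 = 399/1720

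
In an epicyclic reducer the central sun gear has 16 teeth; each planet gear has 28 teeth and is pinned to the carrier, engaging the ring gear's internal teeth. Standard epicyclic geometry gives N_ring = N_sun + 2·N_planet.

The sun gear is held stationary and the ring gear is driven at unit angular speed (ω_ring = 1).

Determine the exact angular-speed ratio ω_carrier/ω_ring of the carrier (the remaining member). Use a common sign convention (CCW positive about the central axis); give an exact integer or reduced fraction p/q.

9/11

N_ring = 16 + 2·28 = 72
16(ω_s−ω_c) = −72(ω_r−ω_c),  ω_s=0, ω_r=1
16(0−ω_c) = −72(1−ω_c)  ⇒  88ω_c = 72  ⇒  ω_c = 9/11
ω_c/ω_r = 9/11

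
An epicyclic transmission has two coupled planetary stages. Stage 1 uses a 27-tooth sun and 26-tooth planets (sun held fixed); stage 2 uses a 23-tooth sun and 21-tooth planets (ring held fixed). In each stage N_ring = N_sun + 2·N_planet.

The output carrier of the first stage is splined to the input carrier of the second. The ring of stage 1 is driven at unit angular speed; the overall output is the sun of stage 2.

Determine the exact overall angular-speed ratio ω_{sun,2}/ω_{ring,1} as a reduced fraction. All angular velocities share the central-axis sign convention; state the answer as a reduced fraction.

Stage 1: N_ring = 27 + 2·26 = 79
Stage 1: 27(ω_s−ω_c) = −79(ω_r−ω_c),  ω_s=0, ω_r=1
Stage 1: 27(0−ω_c) = −79(1−ω_c)  ⇒  106ω_c = 79  ⇒  ω_c = 79/106
  ⇒ ω_c¹/ω_r¹ = 79/106
Stage 2: N_ring = 23 + 2·21 = 65
Stage 2: 23(ω_s−ω_c) = −65(ω_r−ω_c),  ω_r=0, ω_c=1
Stage 2: ω_s = 1 − (65/23)(0−1) = 88/23
  ⇒ ω_s²/ω_c² = 88/23
Coupling ω_c² = ω_c¹ ⇒ overall = 79/106 × 88/23 = 3476/1219

3476/1219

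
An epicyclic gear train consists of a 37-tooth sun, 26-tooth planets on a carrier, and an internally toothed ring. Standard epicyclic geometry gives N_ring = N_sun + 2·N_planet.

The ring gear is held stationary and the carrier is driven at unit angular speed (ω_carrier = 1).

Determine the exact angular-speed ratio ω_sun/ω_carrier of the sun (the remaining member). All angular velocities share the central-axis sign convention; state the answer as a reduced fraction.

126/37

N_ring = 37 + 2·26 = 89
37(ω_s−ω_c) = −89(ω_r−ω_c),  ω_r=0, ω_c=1
ω_s = 1 − (89/37)(0−1) = 126/37
ω_s/ω_c = 126/37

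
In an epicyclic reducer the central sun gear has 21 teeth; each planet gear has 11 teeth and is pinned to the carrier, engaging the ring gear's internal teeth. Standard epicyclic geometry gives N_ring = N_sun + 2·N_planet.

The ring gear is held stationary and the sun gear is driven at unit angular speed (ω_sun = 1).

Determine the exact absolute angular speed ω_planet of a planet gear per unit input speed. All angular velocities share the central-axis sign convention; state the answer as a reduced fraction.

N_ring = 21 + 2·11 = 43
21(ω_s−ω_c) = −43(ω_r−ω_c),  ω_r=0, ω_s=1
21(1−ω_c) = −43(0−ω_c)  ⇒  64ω_c = 21  ⇒  ω_c = 21/64
sun–planet: 21·(1−21/64) = −11·(ω_p−ω_c)  ⇒  ω_p−ω_c = −(21/11)·(43/64) = -903/704
ω_p = 21/64 − 903/704 = -21/22

-21/22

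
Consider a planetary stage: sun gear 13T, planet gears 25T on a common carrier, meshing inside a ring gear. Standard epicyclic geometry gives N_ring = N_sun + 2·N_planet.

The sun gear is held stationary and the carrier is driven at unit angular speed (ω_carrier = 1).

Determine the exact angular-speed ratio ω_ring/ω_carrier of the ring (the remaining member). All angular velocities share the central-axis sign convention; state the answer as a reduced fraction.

76/63

N_ring = 13 + 2·25 = 63
13(ω_s−ω_c) = −63(ω_r−ω_c),  ω_s=0, ω_c=1
ω_r = 1 − (13/63)(0−1) = 76/63
ω_r/ω_c = 76/63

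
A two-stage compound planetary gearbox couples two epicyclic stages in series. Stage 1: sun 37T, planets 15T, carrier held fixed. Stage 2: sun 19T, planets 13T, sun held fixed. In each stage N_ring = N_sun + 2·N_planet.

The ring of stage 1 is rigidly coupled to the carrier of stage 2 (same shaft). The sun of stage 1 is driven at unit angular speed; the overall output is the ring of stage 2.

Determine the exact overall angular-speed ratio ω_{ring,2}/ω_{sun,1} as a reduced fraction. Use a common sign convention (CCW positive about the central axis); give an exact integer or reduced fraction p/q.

Stage 1: N_ring = 37 + 2·15 = 67
Stage 1: 37(ω_s−ω_c) = −67(ω_r−ω_c),  ω_c=0, ω_s=1
Stage 1: ω_r = 0 − (37/67)(1−0) = -37/67
  ⇒ ω_r¹/ω_s¹ = -37/67
Stage 2: N_ring = 19 + 2·13 = 45
Stage 2: 19(ω_s−ω_c) = −45(ω_r−ω_c),  ω_s=0, ω_c=1
Stage 2: ω_r = 1 − (19/45)(0−1) = 64/45
  ⇒ ω_r²/ω_c² = 64/45
Coupling ω_c² = ω_r¹ ⇒ overall = -37/67 × 64/45 = -2368/3015

-2368/3015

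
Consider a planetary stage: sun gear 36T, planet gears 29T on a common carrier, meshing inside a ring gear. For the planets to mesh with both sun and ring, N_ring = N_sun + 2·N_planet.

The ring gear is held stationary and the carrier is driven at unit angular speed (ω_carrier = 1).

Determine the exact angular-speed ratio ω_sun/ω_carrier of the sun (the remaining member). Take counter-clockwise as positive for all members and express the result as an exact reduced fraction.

65/18

N_ring = 36 + 2·29 = 94
36(ω_s−ω_c) = −94(ω_r−ω_c),  ω_r=0, ω_c=1
ω_s = 1 − (94/36)(0−1) = 65/18
ω_s/ω_c = 65/18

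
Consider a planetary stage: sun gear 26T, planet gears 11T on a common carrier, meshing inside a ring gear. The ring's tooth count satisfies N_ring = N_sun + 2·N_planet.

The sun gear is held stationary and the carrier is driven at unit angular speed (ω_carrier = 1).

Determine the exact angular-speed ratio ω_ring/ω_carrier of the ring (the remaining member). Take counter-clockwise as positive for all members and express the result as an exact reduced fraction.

N_ring = 26 + 2·11 = 48
26(ω_s−ω_c) = −48(ω_r−ω_c),  ω_s=0, ω_c=1
ω_r = 1 − (26/48)(0−1) = 37/24
ω_r/ω_c = 37/24

37/24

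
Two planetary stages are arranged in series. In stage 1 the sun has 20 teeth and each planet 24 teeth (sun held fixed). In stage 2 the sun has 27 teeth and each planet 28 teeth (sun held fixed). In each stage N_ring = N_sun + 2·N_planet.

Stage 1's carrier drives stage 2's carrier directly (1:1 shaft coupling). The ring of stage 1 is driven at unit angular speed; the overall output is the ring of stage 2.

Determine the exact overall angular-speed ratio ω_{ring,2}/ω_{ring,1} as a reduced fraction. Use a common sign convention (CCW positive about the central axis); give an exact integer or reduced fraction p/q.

85/83

Stage 1: N_ring = 20 + 2·24 = 68
Stage 1: 20(ω_s−ω_c) = −68(ω_r−ω_c),  ω_s=0, ω_r=1
Stage 1: 20(0−ω_c) = −68(1−ω_c)  ⇒  88ω_c = 68  ⇒  ω_c = 17/22
  ⇒ ω_c¹/ω_r¹ = 17/22
Stage 2: N_ring = 27 + 2·28 = 83
Stage 2: 27(ω_s−ω_c) = −83(ω_r−ω_c),  ω_s=0, ω_c=1
Stage 2: ω_r = 1 − (27/83)(0−1) = 110/83
  ⇒ ω_r²/ω_c² = 110/83
Coupling ω_c² = ω_c¹ ⇒ overall = 17/22 × 110/83 = 85/83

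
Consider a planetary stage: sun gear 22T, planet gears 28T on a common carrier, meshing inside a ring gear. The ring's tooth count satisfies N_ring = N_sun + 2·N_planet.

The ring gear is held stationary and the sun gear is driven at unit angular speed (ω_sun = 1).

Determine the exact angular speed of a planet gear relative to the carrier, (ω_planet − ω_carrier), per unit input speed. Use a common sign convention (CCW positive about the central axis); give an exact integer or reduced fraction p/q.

-429/700

N_ring = 22 + 2·28 = 78
22(ω_s−ω_c) = −78(ω_r−ω_c),  ω_r=0, ω_s=1
22(1−ω_c) = −78(0−ω_c)  ⇒  100ω_c = 22  ⇒  ω_c = 11/50
sun–planet: 22·(1−11/50) = −28·(ω_p−ω_c)  ⇒  ω_p−ω_c = −(22/28)·(39/50) = -429/700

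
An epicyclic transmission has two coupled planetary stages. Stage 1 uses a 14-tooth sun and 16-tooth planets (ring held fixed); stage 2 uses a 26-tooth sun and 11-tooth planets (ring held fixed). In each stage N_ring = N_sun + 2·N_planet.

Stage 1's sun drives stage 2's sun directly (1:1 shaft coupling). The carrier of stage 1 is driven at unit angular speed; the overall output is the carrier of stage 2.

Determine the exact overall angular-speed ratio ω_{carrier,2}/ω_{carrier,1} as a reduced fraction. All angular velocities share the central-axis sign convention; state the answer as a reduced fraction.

390/259

Stage 1: N_ring = 14 + 2·16 = 46
Stage 1: 14(ω_s−ω_c) = −46(ω_r−ω_c),  ω_r=0, ω_c=1
Stage 1: ω_s = 1 − (46/14)(0−1) = 30/7
  ⇒ ω_s¹/ω_c¹ = 30/7
Stage 2: N_ring = 26 + 2·11 = 48
Stage 2: 26(ω_s−ω_c) = −48(ω_r−ω_c),  ω_r=0, ω_s=1
Stage 2: 26(1−ω_c) = −48(0−ω_c)  ⇒  74ω_c = 26  ⇒  ω_c = 13/37
  ⇒ ω_c²/ω_s² = 13/37
Coupling ω_s² = ω_s¹ ⇒ overall = 30/7 × 13/37 = 390/259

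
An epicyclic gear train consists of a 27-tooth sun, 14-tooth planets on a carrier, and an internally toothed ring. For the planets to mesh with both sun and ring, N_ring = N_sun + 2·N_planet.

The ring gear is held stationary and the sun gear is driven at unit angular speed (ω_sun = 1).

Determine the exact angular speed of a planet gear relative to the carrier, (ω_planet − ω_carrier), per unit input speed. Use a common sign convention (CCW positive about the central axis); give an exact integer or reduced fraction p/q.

N_ring = 27 + 2·14 = 55
27(ω_s−ω_c) = −55(ω_r−ω_c),  ω_r=0, ω_s=1
27(1−ω_c) = −55(0−ω_c)  ⇒  82ω_c = 27  ⇒  ω_c = 27/82
sun–planet: 27·(1−27/82) = −14·(ω_p−ω_c)  ⇒  ω_p−ω_c = −(27/14)·(55/82) = -1485/1148

-1485/1148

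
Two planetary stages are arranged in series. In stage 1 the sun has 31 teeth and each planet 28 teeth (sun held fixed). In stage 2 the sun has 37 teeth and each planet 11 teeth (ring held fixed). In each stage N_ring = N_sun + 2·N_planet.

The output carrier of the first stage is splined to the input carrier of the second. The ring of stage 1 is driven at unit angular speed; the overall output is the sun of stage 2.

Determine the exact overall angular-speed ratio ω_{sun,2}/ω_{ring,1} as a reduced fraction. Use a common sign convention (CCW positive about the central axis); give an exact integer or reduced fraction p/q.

4176/2183

Stage 1: N_ring = 31 + 2·28 = 87
Stage 1: 31(ω_s−ω_c) = −87(ω_r−ω_c),  ω_s=0, ω_r=1
Stage 1: 31(0−ω_c) = −87(1−ω_c)  ⇒  118ω_c = 87  ⇒  ω_c = 87/118
  ⇒ ω_c¹/ω_r¹ = 87/118
Stage 2: N_ring = 37 + 2·11 = 59
Stage 2: 37(ω_s−ω_c) = −59(ω_r−ω_c),  ω_r=0, ω_c=1
Stage 2: ω_s = 1 − (59/37)(0−1) = 96/37
  ⇒ ω_s²/ω_c² = 96/37
Coupling ω_c² = ω_c¹ ⇒ overall = 87/118 × 96/37 = 4176/2183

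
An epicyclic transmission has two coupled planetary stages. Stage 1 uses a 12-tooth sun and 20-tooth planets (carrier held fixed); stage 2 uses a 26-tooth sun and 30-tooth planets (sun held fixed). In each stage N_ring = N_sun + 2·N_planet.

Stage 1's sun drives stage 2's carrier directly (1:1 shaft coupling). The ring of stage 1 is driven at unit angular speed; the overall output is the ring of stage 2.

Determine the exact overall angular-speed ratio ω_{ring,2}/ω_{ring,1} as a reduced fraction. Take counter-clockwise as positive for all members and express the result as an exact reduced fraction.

Stage 1: N_ring = 12 + 2·20 = 52
Stage 1: 12(ω_s−ω_c) = −52(ω_r−ω_c),  ω_c=0, ω_r=1
Stage 1: ω_s = 0 − (52/12)(1−0) = -13/3
  ⇒ ω_s¹/ω_r¹ = -13/3
Stage 2: N_ring = 26 + 2·30 = 86
Stage 2: 26(ω_s−ω_c) = −86(ω_r−ω_c),  ω_s=0, ω_c=1
Stage 2: ω_r = 1 − (26/86)(0−1) = 56/43
  ⇒ ω_r²/ω_c² = 56/43
Coupling ω_c² = ω_s¹ ⇒ overall = -13/3 × 56/43 = -728/129

-728/129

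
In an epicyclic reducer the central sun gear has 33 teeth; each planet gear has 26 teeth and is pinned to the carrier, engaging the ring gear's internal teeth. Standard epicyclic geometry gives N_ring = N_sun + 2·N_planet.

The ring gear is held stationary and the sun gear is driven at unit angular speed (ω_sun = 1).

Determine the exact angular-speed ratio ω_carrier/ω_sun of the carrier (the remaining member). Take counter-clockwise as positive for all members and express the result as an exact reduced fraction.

33/118

N_ring = 33 + 2·26 = 85
33(ω_s−ω_c) = −85(ω_r−ω_c),  ω_r=0, ω_s=1
33(1−ω_c) = −85(0−ω_c)  ⇒  118ω_c = 33  ⇒  ω_c = 33/118
ω_c/ω_s = 33/118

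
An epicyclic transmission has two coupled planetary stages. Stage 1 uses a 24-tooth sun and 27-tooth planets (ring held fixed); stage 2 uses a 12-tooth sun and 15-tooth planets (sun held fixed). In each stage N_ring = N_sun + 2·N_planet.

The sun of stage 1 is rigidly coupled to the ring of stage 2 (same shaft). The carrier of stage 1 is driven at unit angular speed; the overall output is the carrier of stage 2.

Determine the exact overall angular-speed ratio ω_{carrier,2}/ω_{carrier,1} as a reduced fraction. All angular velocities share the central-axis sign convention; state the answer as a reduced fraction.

Stage 1: N_ring = 24 + 2·27 = 78
Stage 1: 24(ω_s−ω_c) = −78(ω_r−ω_c),  ω_r=0, ω_c=1
Stage 1: ω_s = 1 − (78/24)(0−1) = 17/4
  ⇒ ω_s¹/ω_c¹ = 17/4
Stage 2: N_ring = 12 + 2·15 = 42
Stage 2: 12(ω_s−ω_c) = −42(ω_r−ω_c),  ω_s=0, ω_r=1
Stage 2: 12(0−ω_c) = −42(1−ω_c)  ⇒  54ω_c = 42  ⇒  ω_c = 7/9
  ⇒ ω_c²/ω_r² = 7/9
Coupling ω_r² = ω_s¹ ⇒ overall = 17/4 × 7/9 = 119/36

119/36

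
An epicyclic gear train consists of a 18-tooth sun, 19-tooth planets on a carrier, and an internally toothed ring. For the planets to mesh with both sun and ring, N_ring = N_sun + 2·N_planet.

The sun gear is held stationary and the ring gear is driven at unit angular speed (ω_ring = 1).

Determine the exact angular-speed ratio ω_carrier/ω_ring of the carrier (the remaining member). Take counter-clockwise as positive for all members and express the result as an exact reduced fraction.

28/37

N_ring = 18 + 2·19 = 56
18(ω_s−ω_c) = −56(ω_r−ω_c),  ω_s=0, ω_r=1
18(0−ω_c) = −56(1−ω_c)  ⇒  74ω_c = 56  ⇒  ω_c = 28/37
ω_c/ω_r = 28/37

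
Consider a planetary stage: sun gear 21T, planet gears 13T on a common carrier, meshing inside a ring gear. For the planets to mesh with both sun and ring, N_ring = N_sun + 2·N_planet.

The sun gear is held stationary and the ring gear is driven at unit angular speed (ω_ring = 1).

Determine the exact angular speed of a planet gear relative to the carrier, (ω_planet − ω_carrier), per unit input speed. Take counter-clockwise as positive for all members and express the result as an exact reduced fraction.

987/884

N_ring = 21 + 2·13 = 47
21(ω_s−ω_c) = −47(ω_r−ω_c),  ω_s=0, ω_r=1
21(0−ω_c) = −47(1−ω_c)  ⇒  68ω_c = 47  ⇒  ω_c = 47/68
sun–planet: 21·(0−47/68) = −13·(ω_p−ω_c)  ⇒  ω_p−ω_c = −(21/13)·(-47/68) = 987/884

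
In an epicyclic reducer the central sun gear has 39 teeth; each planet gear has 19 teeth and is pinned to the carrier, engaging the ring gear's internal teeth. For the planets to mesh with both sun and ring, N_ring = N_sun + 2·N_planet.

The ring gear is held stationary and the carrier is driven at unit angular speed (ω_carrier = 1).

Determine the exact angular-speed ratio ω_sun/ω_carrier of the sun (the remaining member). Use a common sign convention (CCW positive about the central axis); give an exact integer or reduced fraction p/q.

N_ring = 39 + 2·19 = 77
39(ω_s−ω_c) = −77(ω_r−ω_c),  ω_r=0, ω_c=1
ω_s = 1 − (77/39)(0−1) = 116/39
ω_s/ω_c = 116/39

116/39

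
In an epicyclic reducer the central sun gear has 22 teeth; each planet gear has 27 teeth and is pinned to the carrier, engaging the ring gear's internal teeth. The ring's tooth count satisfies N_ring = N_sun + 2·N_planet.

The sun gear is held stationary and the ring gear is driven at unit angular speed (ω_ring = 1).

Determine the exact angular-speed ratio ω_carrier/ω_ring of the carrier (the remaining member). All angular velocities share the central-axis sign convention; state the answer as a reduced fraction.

N_ring = 22 + 2·27 = 76
22(ω_s−ω_c) = −76(ω_r−ω_c),  ω_s=0, ω_r=1
22(0−ω_c) = −76(1−ω_c)  ⇒  98ω_c = 76  ⇒  ω_c = 38/49
ω_c/ω_r = 38/49

38/49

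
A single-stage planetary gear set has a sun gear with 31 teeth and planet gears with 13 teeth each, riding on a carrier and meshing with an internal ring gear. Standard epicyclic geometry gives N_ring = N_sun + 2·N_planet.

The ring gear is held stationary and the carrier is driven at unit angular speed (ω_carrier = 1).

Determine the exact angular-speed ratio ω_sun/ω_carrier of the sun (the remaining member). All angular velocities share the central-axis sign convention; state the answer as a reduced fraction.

N_ring = 31 + 2·13 = 57
31(ω_s−ω_c) = −57(ω_r−ω_c),  ω_r=0, ω_c=1
ω_s = 1 − (57/31)(0−1) = 88/31
ω_s/ω_c = 88/31

88/31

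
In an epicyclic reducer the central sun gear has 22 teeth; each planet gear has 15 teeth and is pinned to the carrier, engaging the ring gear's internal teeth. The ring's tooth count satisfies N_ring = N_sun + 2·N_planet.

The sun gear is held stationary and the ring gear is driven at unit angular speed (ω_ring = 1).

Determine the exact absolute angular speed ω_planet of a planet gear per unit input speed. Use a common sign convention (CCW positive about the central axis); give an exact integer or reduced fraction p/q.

N_ring = 22 + 2·15 = 52
22(ω_s−ω_c) = −52(ω_r−ω_c),  ω_s=0, ω_r=1
22(0−ω_c) = −52(1−ω_c)  ⇒  74ω_c = 52  ⇒  ω_c = 26/37
sun–planet: 22·(0−26/37) = −15·(ω_p−ω_c)  ⇒  ω_p−ω_c = −(22/15)·(-26/37) = 572/555
ω_p = 26/37 + 572/555 = 26/15

26/15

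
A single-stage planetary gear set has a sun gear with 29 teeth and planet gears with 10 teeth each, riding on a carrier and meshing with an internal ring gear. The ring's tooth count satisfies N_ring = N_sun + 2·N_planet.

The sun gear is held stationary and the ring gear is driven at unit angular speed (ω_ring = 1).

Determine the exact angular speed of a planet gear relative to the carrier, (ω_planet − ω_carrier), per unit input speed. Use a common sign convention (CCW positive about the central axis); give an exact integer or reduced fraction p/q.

N_ring = 29 + 2·10 = 49
29(ω_s−ω_c) = −49(ω_r−ω_c),  ω_s=0, ω_r=1
29(0−ω_c) = −49(1−ω_c)  ⇒  78ω_c = 49  ⇒  ω_c = 49/78
sun–planet: 29·(0−49/78) = −10·(ω_p−ω_c)  ⇒  ω_p−ω_c = −(29/10)·(-49/78) = 1421/780

1421/780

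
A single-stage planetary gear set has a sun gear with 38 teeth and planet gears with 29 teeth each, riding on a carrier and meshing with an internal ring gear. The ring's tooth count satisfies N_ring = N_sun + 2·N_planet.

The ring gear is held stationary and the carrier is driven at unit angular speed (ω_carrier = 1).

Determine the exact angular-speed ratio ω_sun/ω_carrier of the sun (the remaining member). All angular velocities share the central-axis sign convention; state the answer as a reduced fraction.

67/19

N_ring = 38 + 2·29 = 96
38(ω_s−ω_c) = −96(ω_r−ω_c),  ω_r=0, ω_c=1
ω_s = 1 − (96/38)(0−1) = 67/19
ω_s/ω_c = 67/19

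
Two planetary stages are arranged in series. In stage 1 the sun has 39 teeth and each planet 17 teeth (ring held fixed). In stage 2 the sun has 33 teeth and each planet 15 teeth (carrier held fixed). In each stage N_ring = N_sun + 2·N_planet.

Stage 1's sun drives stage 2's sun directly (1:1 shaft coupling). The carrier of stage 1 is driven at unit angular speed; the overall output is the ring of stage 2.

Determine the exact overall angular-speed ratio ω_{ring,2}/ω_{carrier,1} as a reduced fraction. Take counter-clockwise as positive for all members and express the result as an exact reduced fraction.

Stage 1: N_ring = 39 + 2·17 = 73
Stage 1: 39(ω_s−ω_c) = −73(ω_r−ω_c),  ω_r=0, ω_c=1
Stage 1: ω_s = 1 − (73/39)(0−1) = 112/39
  ⇒ ω_s¹/ω_c¹ = 112/39
Stage 2: N_ring = 33 + 2·15 = 63
Stage 2: 33(ω_s−ω_c) = −63(ω_r−ω_c),  ω_c=0, ω_s=1
Stage 2: ω_r = 0 − (33/63)(1−0) = -11/21
  ⇒ ω_r²/ω_s² = -11/21
Coupling ω_s² = ω_s¹ ⇒ overall = 112/39 × -11/21 = -176/117

-176/117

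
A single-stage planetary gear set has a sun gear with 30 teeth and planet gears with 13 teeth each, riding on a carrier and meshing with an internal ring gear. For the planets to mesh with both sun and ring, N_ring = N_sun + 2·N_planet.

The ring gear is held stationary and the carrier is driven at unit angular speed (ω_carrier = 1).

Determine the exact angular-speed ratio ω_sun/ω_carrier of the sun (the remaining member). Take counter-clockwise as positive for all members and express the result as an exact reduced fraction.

N_ring = 30 + 2·13 = 56
30(ω_s−ω_c) = −56(ω_r−ω_c),  ω_r=0, ω_c=1
ω_s = 1 − (56/30)(0−1) = 43/15
ω_s/ω_c = 43/15

43/15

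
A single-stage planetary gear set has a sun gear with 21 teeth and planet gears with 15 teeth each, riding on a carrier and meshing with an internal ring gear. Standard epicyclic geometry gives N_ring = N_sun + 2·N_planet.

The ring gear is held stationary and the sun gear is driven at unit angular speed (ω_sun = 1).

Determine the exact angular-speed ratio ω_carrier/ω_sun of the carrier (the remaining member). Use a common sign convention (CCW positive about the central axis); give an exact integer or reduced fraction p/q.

7/24

N_ring = 21 + 2·15 = 51
21(ω_s−ω_c) = −51(ω_r−ω_c),  ω_r=0, ω_s=1
21(1−ω_c) = −51(0−ω_c)  ⇒  72ω_c = 21  ⇒  ω_c = 7/24
ω_c/ω_s = 7/24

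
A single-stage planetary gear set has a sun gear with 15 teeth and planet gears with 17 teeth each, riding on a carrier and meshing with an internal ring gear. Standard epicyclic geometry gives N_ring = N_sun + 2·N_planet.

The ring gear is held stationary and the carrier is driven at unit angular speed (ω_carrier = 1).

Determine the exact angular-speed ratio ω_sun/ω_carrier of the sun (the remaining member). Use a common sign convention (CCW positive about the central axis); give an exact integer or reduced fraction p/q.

64/15

N_ring = 15 + 2·17 = 49
15(ω_s−ω_c) = −49(ω_r−ω_c),  ω_r=0, ω_c=1
ω_s = 1 − (49/15)(0−1) = 64/15
ω_s/ω_c = 64/15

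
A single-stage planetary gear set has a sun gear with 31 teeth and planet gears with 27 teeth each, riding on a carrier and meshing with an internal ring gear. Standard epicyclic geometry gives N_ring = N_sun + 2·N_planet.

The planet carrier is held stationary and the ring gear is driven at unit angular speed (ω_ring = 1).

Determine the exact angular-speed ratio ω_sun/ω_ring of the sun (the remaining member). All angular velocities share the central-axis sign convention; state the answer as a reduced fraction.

N_ring = 31 + 2·27 = 85
31(ω_s−ω_c) = −85(ω_r−ω_c),  ω_c=0, ω_r=1
ω_s = 0 − (85/31)(1−0) = -85/31
ω_s/ω_r = -85/31

-85/31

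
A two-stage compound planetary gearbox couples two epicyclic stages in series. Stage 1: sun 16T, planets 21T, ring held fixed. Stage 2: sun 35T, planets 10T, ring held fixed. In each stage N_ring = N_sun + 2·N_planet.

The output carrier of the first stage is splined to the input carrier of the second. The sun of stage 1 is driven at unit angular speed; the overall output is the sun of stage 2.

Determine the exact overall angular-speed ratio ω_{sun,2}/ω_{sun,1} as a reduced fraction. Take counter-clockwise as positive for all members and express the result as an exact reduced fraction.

144/259

Stage 1: N_ring = 16 + 2·21 = 58
Stage 1: 16(ω_s−ω_c) = −58(ω_r−ω_c),  ω_r=0, ω_s=1
Stage 1: 16(1−ω_c) = −58(0−ω_c)  ⇒  74ω_c = 16  ⇒  ω_c = 8/37
  ⇒ ω_c¹/ω_s¹ = 8/37
Stage 2: N_ring = 35 + 2·10 = 55
Stage 2: 35(ω_s−ω_c) = −55(ω_r−ω_c),  ω_r=0, ω_c=1
Stage 2: ω_s = 1 − (55/35)(0−1) = 18/7
  ⇒ ω_s²/ω_c² = 18/7
Coupling ω_c² = ω_c¹ ⇒ overall = 8/37 × 18/7 = 144/259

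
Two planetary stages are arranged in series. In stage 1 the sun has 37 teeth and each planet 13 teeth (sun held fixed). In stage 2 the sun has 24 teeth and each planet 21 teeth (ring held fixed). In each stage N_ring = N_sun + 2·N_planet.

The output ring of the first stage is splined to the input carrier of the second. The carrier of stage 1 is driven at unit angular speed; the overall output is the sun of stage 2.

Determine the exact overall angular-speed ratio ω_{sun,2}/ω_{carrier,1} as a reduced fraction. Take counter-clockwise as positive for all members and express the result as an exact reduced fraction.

125/21

Stage 1: N_ring = 37 + 2·13 = 63
Stage 1: 37(ω_s−ω_c) = −63(ω_r−ω_c),  ω_s=0, ω_c=1
Stage 1: ω_r = 1 − (37/63)(0−1) = 100/63
  ⇒ ω_r¹/ω_c¹ = 100/63
Stage 2: N_ring = 24 + 2·21 = 66
Stage 2: 24(ω_s−ω_c) = −66(ω_r−ω_c),  ω_r=0, ω_c=1
Stage 2: ω_s = 1 − (66/24)(0−1) = 15/4
  ⇒ ω_s²/ω_c² = 15/4
Coupling ω_c² = ω_r¹ ⇒ overall = 100/63 × 15/4 = 125/21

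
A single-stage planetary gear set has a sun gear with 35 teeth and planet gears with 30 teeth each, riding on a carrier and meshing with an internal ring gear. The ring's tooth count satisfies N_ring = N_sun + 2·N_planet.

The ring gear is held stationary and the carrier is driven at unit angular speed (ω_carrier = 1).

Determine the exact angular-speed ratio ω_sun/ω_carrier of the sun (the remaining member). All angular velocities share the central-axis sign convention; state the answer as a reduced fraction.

N_ring = 35 + 2·30 = 95
35(ω_s−ω_c) = −95(ω_r−ω_c),  ω_r=0, ω_c=1
ω_s = 1 − (95/35)(0−1) = 26/7
ω_s/ω_c = 26/7

26/7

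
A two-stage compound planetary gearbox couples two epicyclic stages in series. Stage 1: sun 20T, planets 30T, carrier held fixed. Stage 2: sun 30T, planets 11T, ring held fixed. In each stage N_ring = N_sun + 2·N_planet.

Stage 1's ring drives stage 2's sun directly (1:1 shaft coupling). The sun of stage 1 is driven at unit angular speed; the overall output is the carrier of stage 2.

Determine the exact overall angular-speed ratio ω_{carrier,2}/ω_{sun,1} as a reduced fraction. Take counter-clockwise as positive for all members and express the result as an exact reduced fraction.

Stage 1: N_ring = 20 + 2·30 = 80
Stage 1: 20(ω_s−ω_c) = −80(ω_r−ω_c),  ω_c=0, ω_s=1
Stage 1: ω_r = 0 − (20/80)(1−0) = -1/4
  ⇒ ω_r¹/ω_s¹ = -1/4
Stage 2: N_ring = 30 + 2·11 = 52
Stage 2: 30(ω_s−ω_c) = −52(ω_r−ω_c),  ω_r=0, ω_s=1
Stage 2: 30(1−ω_c) = −52(0−ω_c)  ⇒  82ω_c = 30  ⇒  ω_c = 15/41
  ⇒ ω_c²/ω_s² = 15/41
Coupling ω_s² = ω_r¹ ⇒ overall = -1/4 × 15/41 = -15/164

-15/164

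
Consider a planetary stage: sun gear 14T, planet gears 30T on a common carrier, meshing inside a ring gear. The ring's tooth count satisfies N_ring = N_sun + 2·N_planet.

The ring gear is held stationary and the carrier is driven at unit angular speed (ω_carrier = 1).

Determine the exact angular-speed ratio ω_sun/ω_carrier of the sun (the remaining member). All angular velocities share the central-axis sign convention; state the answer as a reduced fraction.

N_ring = 14 + 2·30 = 74
14(ω_s−ω_c) = −74(ω_r−ω_c),  ω_r=0, ω_c=1
ω_s = 1 − (74/14)(0−1) = 44/7
ω_s/ω_c = 44/7

44/7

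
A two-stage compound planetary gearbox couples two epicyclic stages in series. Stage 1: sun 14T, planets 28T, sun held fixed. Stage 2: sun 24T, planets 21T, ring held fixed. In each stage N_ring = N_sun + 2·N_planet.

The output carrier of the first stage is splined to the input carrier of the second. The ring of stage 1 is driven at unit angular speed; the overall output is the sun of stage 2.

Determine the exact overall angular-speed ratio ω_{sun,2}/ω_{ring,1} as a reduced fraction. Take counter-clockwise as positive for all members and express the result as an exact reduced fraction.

Stage 1: N_ring = 14 + 2·28 = 70
Stage 1: 14(ω_s−ω_c) = −70(ω_r−ω_c),  ω_s=0, ω_r=1
Stage 1: 14(0−ω_c) = −70(1−ω_c)  ⇒  84ω_c = 70  ⇒  ω_c = 5/6
  ⇒ ω_c¹/ω_r¹ = 5/6
Stage 2: N_ring = 24 + 2·21 = 66
Stage 2: 24(ω_s−ω_c) = −66(ω_r−ω_c),  ω_r=0, ω_c=1
Stage 2: ω_s = 1 − (66/24)(0−1) = 15/4
  ⇒ ω_s²/ω_c² = 15/4
Coupling ω_c² = ω_c¹ ⇒ overall = 5/6 × 15/4 = 25/8

25/8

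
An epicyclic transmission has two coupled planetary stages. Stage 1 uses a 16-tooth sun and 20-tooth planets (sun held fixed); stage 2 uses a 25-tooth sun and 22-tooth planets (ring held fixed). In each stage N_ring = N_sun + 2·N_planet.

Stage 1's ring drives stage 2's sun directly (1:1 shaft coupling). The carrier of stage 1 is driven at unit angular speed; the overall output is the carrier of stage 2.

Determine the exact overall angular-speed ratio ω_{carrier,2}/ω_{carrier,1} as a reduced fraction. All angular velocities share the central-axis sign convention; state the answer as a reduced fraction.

225/658

Stage 1: N_ring = 16 + 2·20 = 56
Stage 1: 16(ω_s−ω_c) = −56(ω_r−ω_c),  ω_s=0, ω_c=1
Stage 1: ω_r = 1 − (16/56)(0−1) = 9/7
  ⇒ ω_r¹/ω_c¹ = 9/7
Stage 2: N_ring = 25 + 2·22 = 69
Stage 2: 25(ω_s−ω_c) = −69(ω_r−ω_c),  ω_r=0, ω_s=1
Stage 2: 25(1−ω_c) = −69(0−ω_c)  ⇒  94ω_c = 25  ⇒  ω_c = 25/94
  ⇒ ω_c²/ω_s² = 25/94
Coupling ω_s² = ω_r¹ ⇒ overall = 9/7 × 25/94 = 225/658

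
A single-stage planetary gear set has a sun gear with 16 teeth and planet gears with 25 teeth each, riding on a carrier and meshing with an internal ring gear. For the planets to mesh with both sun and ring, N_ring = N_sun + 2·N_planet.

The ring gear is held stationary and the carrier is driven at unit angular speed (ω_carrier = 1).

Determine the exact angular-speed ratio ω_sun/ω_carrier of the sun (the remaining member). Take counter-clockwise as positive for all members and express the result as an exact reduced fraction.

41/8

N_ring = 16 + 2·25 = 66
16(ω_s−ω_c) = −66(ω_r−ω_c),  ω_r=0, ω_c=1
ω_s = 1 − (66/16)(0−1) = 41/8
ω_s/ω_c = 41/8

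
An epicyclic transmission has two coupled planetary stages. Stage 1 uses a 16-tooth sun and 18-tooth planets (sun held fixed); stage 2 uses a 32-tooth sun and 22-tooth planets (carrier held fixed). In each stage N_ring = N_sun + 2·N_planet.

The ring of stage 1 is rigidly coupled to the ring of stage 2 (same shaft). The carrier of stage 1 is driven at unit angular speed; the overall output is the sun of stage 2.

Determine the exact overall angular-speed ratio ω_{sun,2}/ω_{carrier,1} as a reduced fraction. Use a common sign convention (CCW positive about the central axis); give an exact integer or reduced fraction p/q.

Stage 1: N_ring = 16 + 2·18 = 52
Stage 1: 16(ω_s−ω_c) = −52(ω_r−ω_c),  ω_s=0, ω_c=1
Stage 1: ω_r = 1 − (16/52)(0−1) = 17/13
  ⇒ ω_r¹/ω_c¹ = 17/13
Stage 2: N_ring = 32 + 2·22 = 76
Stage 2: 32(ω_s−ω_c) = −76(ω_r−ω_c),  ω_c=0, ω_r=1
Stage 2: ω_s = 0 − (76/32)(1−0) = -19/8
  ⇒ ω_s²/ω_r² = -19/8
Coupling ω_r² = ω_r¹ ⇒ overall = 17/13 × -19/8 = -323/104

-323/104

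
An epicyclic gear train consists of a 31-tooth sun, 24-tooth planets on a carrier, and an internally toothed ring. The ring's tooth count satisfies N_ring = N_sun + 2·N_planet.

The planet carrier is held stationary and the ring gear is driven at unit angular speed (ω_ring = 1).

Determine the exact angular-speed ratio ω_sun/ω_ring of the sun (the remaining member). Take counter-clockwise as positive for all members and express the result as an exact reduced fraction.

-79/31

N_ring = 31 + 2·24 = 79
31(ω_s−ω_c) = −79(ω_r−ω_c),  ω_c=0, ω_r=1
ω_s = 0 − (79/31)(1−0) = -79/31
ω_s/ω_r = -79/31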